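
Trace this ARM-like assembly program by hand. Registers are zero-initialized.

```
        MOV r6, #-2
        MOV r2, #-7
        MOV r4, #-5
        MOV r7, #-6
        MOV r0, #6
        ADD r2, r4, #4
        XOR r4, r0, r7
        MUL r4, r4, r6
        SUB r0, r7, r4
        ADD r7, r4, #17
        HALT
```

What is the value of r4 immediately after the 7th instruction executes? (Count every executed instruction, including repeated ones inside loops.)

r6=-2
r2=-7
r4=-5
r7=-6
r0=6
r2=(-5)+4=-1
r4=6^(-6)=-4
After step 7: r4 = -4.

-4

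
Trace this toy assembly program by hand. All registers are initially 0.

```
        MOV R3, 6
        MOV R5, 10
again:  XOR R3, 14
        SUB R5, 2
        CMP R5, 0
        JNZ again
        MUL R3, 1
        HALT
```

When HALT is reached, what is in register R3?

after MOV R3, 6: R3=6
after MOV R5, 10: R5=10
after XOR R3, 14: R3=6^14=8
after SUB R5, 2: R5=10-2=8
CMP R5, 0  (cmp 8,0)
JNZ again: taken
after XOR R3, 14: R3=8^14=6
after SUB R5, 2: R5=8-2=6
CMP R5, 0  (cmp 6,0)
JNZ again: taken
after XOR R3, 14: R3=6^14=8
after SUB R5, 2: R5=6-2=4
CMP R5, 0  (cmp 4,0)
JNZ again: taken
after XOR R3, 14: R3=8^14=6
after SUB R5, 2: R5=4-2=2
CMP R5, 0  (cmp 2,0)
JNZ again: taken
after XOR R3, 14: R3=6^14=8
after SUB R5, 2: R5=2-2=0
CMP R5, 0  (cmp 0,0)
JNZ again: not taken
after MUL R3, 1: R3=8*1=8
halt.

8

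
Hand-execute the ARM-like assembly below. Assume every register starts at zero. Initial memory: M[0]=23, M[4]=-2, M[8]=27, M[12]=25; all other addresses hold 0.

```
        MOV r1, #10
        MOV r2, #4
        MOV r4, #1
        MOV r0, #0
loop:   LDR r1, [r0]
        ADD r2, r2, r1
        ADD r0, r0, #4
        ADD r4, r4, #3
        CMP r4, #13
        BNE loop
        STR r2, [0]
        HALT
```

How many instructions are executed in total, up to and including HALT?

30

MOV r1, #10 → r1=10
MOV r2, #4 → r2=4
MOV r4, #1 → r4=1
MOV r0, #0 → r0=0
LDR r1, [r0] → r1=M[0]=23
ADD r2, r2, r1 → r2=4+23=27
ADD r0, r0, #4 → r0=0+4=4
ADD r4, r4, #3 → r4=1+3=4
CMP r4, #13  (cmp 4,13)
BNE loop: taken
LDR r1, [r0] → r1=M[4]=-2
ADD r2, r2, r1 → r2=27+(-2)=25
ADD r0, r0, #4 → r0=4+4=8
ADD r4, r4, #3 → r4=4+3=7
CMP r4, #13  (cmp 7,13)
BNE loop: taken
LDR r1, [r0] → r1=M[8]=27
ADD r2, r2, r1 → r2=25+27=52
ADD r0, r0, #4 → r0=8+4=12
ADD r4, r4, #3 → r4=7+3=10
CMP r4, #13  (cmp 10,13)
BNE loop: taken
LDR r1, [r0] → r1=M[12]=25
ADD r2, r2, r1 → r2=52+25=77
ADD r0, r0, #4 → r0=12+4=16
ADD r4, r4, #3 → r4=10+3=13
CMP r4, #13  (cmp 13,13)
BNE loop: not taken
STR r2, [0] → M[0]=77
halt.
Total executed instructions: 30.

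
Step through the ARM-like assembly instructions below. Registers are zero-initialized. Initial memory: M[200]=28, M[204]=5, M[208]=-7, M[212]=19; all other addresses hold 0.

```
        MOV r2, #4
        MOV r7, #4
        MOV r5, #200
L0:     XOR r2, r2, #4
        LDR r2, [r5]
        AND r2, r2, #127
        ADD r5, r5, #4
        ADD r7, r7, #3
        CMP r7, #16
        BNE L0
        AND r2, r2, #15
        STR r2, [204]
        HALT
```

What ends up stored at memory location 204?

MOV r2, #4 → r2=4
MOV r7, #4 → r7=4
MOV r5, #200 → r5=200
XOR r2, r2, #4 → r2=4^4=0
LDR r2, [r5] → r2=M[200]=28
AND r2, r2, #127 → r2=28&127=28
ADD r5, r5, #4 → r5=200+4=204
ADD r7, r7, #3 → r7=4+3=7
CMP r7, #16  (cmp 7,16)
BNE L0: taken
XOR r2, r2, #4 → r2=28^4=24
LDR r2, [r5] → r2=M[204]=5
AND r2, r2, #127 → r2=5&127=5
ADD r5, r5, #4 → r5=204+4=208
ADD r7, r7, #3 → r7=7+3=10
CMP r7, #16  (cmp 10,16)
BNE L0: taken
XOR r2, r2, #4 → r2=5^4=1
LDR r2, [r5] → r2=M[208]=-7
AND r2, r2, #127 → r2=(-7)&127=121
ADD r5, r5, #4 → r5=208+4=212
ADD r7, r7, #3 → r7=10+3=13
CMP r7, #16  (cmp 13,16)
BNE L0: taken
XOR r2, r2, #4 → r2=121^4=125
LDR r2, [r5] → r2=M[212]=19
AND r2, r2, #127 → r2=19&127=19
ADD r5, r5, #4 → r5=212+4=216
ADD r7, r7, #3 → r7=13+3=16
CMP r7, #16  (cmp 16,16)
BNE L0: not taken
AND r2, r2, #15 → r2=19&15=3
STR r2, [204] → M[204]=3
halt.

3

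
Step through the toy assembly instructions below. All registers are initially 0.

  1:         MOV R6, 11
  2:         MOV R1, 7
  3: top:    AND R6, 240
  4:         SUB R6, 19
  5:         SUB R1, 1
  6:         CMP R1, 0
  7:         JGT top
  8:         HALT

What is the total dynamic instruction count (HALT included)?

38

MOV R6, 11 → R6=11
MOV R1, 7 → R1=7
AND R6, 240 → R6=11&240=0
SUB R6, 19 → R6=0-19=-19
SUB R1, 1 → R1=7-1=6
CMP R1, 0  (cmp 6,0)
JGT top: taken
AND R6, 240 → R6=(-19)&240=224
SUB R6, 19 → R6=224-19=205
SUB R1, 1 → R1=6-1=5
CMP R1, 0  (cmp 5,0)
JGT top: taken
AND R6, 240 → R6=205&240=192
SUB R6, 19 → R6=192-19=173
SUB R1, 1 → R1=5-1=4
CMP R1, 0  (cmp 4,0)
JGT top: taken
AND R6, 240 → R6=173&240=160
SUB R6, 19 → R6=160-19=141
SUB R1, 1 → R1=4-1=3
CMP R1, 0  (cmp 3,0)
JGT top: taken
AND R6, 240 → R6=141&240=128
SUB R6, 19 → R6=128-19=109
SUB R1, 1 → R1=3-1=2
CMP R1, 0  (cmp 2,0)
JGT top: taken
AND R6, 240 → R6=109&240=96
SUB R6, 19 → R6=96-19=77
SUB R1, 1 → R1=2-1=1
CMP R1, 0  (cmp 1,0)
JGT top: taken
AND R6, 240 → R6=77&240=64
SUB R6, 19 → R6=64-19=45
SUB R1, 1 → R1=1-1=0
CMP R1, 0  (cmp 0,0)
JGT top: not taken
halt.
Total executed instructions: 38.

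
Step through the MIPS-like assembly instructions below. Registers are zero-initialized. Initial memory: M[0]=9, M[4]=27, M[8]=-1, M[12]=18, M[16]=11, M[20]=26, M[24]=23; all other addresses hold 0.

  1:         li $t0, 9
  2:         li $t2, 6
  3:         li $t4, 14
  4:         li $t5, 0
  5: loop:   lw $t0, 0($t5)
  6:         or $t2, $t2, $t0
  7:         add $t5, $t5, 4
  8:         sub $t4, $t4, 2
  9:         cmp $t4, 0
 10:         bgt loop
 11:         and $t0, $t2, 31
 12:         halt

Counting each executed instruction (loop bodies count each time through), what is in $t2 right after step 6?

after li $t0, 9: $t0=9
after li $t2, 6: $t2=6
after li $t4, 14: $t4=14
after li $t5, 0: $t5=0
after lw $t0, 0($t5): $t0=M[0]=9
after or $t2, $t2, $t0: $t2=6|9=15
After step 6: $t2 = 15.

15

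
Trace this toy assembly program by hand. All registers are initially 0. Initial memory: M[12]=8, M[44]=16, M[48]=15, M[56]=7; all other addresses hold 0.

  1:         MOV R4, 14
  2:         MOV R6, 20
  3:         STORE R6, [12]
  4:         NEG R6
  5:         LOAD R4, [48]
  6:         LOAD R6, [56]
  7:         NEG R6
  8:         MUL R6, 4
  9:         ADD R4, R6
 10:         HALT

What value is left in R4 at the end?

-13

MOV R4, 14 → R4=14
MOV R6, 20 → R6=20
STORE R6, [12] → M[12]=20
NEG R6 → R6=-(20)=-20
LOAD R4, [48] → R4=M[48]=15
LOAD R6, [56] → R6=M[56]=7
NEG R6 → R6=-(7)=-7
MUL R6, 4 → R6=(-7)*4=-28
ADD R4, R6 → R4=15+(-28)=-13
halt.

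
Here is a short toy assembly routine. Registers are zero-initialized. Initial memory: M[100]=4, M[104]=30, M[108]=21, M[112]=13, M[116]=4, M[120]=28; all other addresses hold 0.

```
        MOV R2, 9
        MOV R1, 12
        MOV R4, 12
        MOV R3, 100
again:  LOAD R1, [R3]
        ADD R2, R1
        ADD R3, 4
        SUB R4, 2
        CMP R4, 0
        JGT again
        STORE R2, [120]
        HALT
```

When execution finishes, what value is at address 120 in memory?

after MOV R2, 9: R2=9
after MOV R1, 12: R1=12
after MOV R4, 12: R4=12
after MOV R3, 100: R3=100
after LOAD R1, [R3]: R1=M[100]=4
after ADD R2, R1: R2=9+4=13
after ADD R3, 4: R3=100+4=104
after SUB R4, 2: R4=12-2=10
CMP R4, 0  (cmp 10,0)
JGT again: taken
after LOAD R1, [R3]: R1=M[104]=30
after ADD R2, R1: R2=13+30=43
after ADD R3, 4: R3=104+4=108
after SUB R4, 2: R4=10-2=8
CMP R4, 0  (cmp 8,0)
JGT again: taken
after LOAD R1, [R3]: R1=M[108]=21
after ADD R2, R1: R2=43+21=64
after ADD R3, 4: R3=108+4=112
after SUB R4, 2: R4=8-2=6
CMP R4, 0  (cmp 6,0)
JGT again: taken
after LOAD R1, [R3]: R1=M[112]=13
after ADD R2, R1: R2=64+13=77
after ADD R3, 4: R3=112+4=116
after SUB R4, 2: R4=6-2=4
CMP R4, 0  (cmp 4,0)
JGT again: taken
after LOAD R1, [R3]: R1=M[116]=4
after ADD R2, R1: R2=77+4=81
after ADD R3, 4: R3=116+4=120
after SUB R4, 2: R4=4-2=2
CMP R4, 0  (cmp 2,0)
JGT again: taken
after LOAD R1, [R3]: R1=M[120]=28
after ADD R2, R1: R2=81+28=109
after ADD R3, 4: R3=120+4=124
after SUB R4, 2: R4=2-2=0
CMP R4, 0  (cmp 0,0)
JGT again: not taken
STORE R2, [120] → M[120]=109
halt.

109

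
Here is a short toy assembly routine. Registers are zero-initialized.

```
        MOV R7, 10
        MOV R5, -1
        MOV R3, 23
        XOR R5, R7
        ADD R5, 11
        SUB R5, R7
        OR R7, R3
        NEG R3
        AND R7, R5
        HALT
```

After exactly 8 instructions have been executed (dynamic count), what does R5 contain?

-10

MOV R7, 10 → R7=10
MOV R5, -1 → R5=-1
MOV R3, 23 → R3=23
XOR R5, R7 → R5=(-1)^10=-11
ADD R5, 11 → R5=(-11)+11=0
SUB R5, R7 → R5=0-10=-10
OR R7, R3 → R7=10|23=31
NEG R3 → R3=-(23)=-23
After step 8: R5 = -10.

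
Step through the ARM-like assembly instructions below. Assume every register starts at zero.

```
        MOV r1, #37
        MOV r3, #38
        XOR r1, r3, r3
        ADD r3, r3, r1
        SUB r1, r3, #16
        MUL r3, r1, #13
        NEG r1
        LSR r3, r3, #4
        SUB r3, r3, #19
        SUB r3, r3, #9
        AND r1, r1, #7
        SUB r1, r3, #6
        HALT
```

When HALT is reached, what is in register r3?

MOV r1, #37 → r1=37
MOV r3, #38 → r3=38
XOR r1, r3, r3 → r1=38^38=0
ADD r3, r3, r1 → r3=38+0=38
SUB r1, r3, #16 → r1=38-16=22
MUL r3, r1, #13 → r3=22*13=286
NEG r1 → r1=-(22)=-22
LSR r3, r3, #4 → r3=286>>4=17
SUB r3, r3, #19 → r3=17-19=-2
SUB r3, r3, #9 → r3=(-2)-9=-11
AND r1, r1, #7 → r1=(-22)&7=2
SUB r1, r3, #6 → r1=(-11)-6=-17
halt.

-11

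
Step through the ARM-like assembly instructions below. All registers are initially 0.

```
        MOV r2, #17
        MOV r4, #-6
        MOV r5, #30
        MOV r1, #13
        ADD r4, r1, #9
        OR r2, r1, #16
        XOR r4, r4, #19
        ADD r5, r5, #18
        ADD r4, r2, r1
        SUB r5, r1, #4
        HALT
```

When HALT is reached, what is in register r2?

r2=17
r4=-6
r5=30
r1=13
r4=13+9=22
r2=13|16=29
r4=22^19=5
r5=30+18=48
r4=29+13=42
r5=13-4=9
halt.

29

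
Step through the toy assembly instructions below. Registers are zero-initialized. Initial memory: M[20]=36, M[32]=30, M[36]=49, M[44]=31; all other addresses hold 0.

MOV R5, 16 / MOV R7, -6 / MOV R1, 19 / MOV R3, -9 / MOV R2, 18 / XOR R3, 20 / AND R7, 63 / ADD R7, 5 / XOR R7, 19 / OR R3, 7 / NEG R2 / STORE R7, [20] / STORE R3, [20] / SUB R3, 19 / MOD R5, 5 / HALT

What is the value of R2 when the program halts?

-18

MOV R5, 16 → R5=16
MOV R7, -6 → R7=-6
MOV R1, 19 → R1=19
MOV R3, -9 → R3=-9
MOV R2, 18 → R2=18
XOR R3, 20 → R3=(-9)^20=-29
AND R7, 63 → R7=(-6)&63=58
ADD R7, 5 → R7=58+5=63
XOR R7, 19 → R7=63^19=44
OR R3, 7 → R3=(-29)|7=-25
NEG R2 → R2=-(18)=-18
STORE R7, [20] → M[20]=44
STORE R3, [20] → M[20]=-25
SUB R3, 19 → R3=(-25)-19=-44
MOD R5, 5 → R5=16%5=1
halt.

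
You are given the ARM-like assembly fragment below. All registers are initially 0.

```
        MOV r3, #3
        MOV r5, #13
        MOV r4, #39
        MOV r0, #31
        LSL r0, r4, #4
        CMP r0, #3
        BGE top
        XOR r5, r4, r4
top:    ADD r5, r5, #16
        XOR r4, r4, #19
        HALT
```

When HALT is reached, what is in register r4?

52

after MOV r3, #3: r3=3
after MOV r5, #13: r5=13
after MOV r4, #39: r4=39
after MOV r0, #31: r0=31
after LSL r0, r4, #4: r0=39<<4=624
CMP r0, #3  (cmp 624,3)
BGE top: taken
after ADD r5, r5, #16: r5=13+16=29
after XOR r4, r4, #19: r4=39^19=52
halt.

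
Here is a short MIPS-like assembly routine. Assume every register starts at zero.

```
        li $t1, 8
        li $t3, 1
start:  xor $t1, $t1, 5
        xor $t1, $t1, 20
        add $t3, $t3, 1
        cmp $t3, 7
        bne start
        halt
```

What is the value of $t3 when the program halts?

7

$t1=8
$t3=1
$t1=8^5=13
$t1=13^20=25
$t3=1+1=2
cmp $t3, 7  (cmp 2,7)
bne start: taken
$t1=25^5=28
$t1=28^20=8
$t3=2+1=3
cmp $t3, 7  (cmp 3,7)
bne start: taken
$t1=8^5=13
$t1=13^20=25
$t3=3+1=4
cmp $t3, 7  (cmp 4,7)
bne start: taken
$t1=25^5=28
$t1=28^20=8
$t3=4+1=5
cmp $t3, 7  (cmp 5,7)
bne start: taken
$t1=8^5=13
$t1=13^20=25
$t3=5+1=6
cmp $t3, 7  (cmp 6,7)
bne start: taken
$t1=25^5=28
$t1=28^20=8
$t3=6+1=7
cmp $t3, 7  (cmp 7,7)
bne start: not taken
halt.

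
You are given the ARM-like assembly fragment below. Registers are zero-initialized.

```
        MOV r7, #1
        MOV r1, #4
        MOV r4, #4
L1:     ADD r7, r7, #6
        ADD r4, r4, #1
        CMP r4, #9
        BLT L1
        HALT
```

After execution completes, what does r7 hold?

31

after MOV r7, #1: r7=1
after MOV r1, #4: r1=4
after MOV r4, #4: r4=4
after ADD r7, r7, #6: r7=1+6=7
after ADD r4, r4, #1: r4=4+1=5
CMP r4, #9  (cmp 5,9)
BLT L1: taken
after ADD r7, r7, #6: r7=7+6=13
after ADD r4, r4, #1: r4=5+1=6
CMP r4, #9  (cmp 6,9)
BLT L1: taken
after ADD r7, r7, #6: r7=13+6=19
after ADD r4, r4, #1: r4=6+1=7
CMP r4, #9  (cmp 7,9)
BLT L1: taken
after ADD r7, r7, #6: r7=19+6=25
after ADD r4, r4, #1: r4=7+1=8
CMP r4, #9  (cmp 8,9)
BLT L1: taken
after ADD r7, r7, #6: r7=25+6=31
after ADD r4, r4, #1: r4=8+1=9
CMP r4, #9  (cmp 9,9)
BLT L1: not taken
halt.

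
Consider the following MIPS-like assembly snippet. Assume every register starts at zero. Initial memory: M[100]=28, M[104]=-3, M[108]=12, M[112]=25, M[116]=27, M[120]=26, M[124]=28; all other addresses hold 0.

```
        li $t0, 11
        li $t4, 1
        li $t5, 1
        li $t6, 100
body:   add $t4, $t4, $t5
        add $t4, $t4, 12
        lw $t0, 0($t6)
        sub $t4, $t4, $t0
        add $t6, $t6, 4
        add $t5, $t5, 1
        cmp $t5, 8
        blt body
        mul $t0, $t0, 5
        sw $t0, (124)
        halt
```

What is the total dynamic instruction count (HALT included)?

$t0=11
$t4=1
$t5=1
$t6=100
$t4=1+1=2
$t4=2+12=14
$t0=M[100]=28
$t4=14-28=-14
$t6=100+4=104
$t5=1+1=2
cmp $t5, 8  (cmp 2,8)
blt body: taken
$t4=(-14)+2=-12
$t4=(-12)+12=0
$t0=M[104]=-3
$t4=0-(-3)=3
$t6=104+4=108
$t5=2+1=3
cmp $t5, 8  (cmp 3,8)
blt body: taken
$t4=3+3=6
$t4=6+12=18
$t0=M[108]=12
$t4=18-12=6
$t6=108+4=112
$t5=3+1=4
cmp $t5, 8  (cmp 4,8)
blt body: taken
$t4=6+4=10
$t4=10+12=22
$t0=M[112]=25
$t4=22-25=-3
$t6=112+4=116
$t5=4+1=5
cmp $t5, 8  (cmp 5,8)
blt body: taken
$t4=(-3)+5=2
$t4=2+12=14
$t0=M[116]=27
$t4=14-27=-13
$t6=116+4=120
$t5=5+1=6
cmp $t5, 8  (cmp 6,8)
blt body: taken
$t4=(-13)+6=-7
$t4=(-7)+12=5
$t0=M[120]=26
$t4=5-26=-21
$t6=120+4=124
$t5=6+1=7
cmp $t5, 8  (cmp 7,8)
blt body: taken
$t4=(-21)+7=-14
$t4=(-14)+12=-2
$t0=M[124]=28
$t4=(-2)-28=-30
$t6=124+4=128
$t5=7+1=8
cmp $t5, 8  (cmp 8,8)
blt body: not taken
$t0=28*5=140
sw $t0, (124) → M[124]=140
halt.
Total executed instructions: 63.

63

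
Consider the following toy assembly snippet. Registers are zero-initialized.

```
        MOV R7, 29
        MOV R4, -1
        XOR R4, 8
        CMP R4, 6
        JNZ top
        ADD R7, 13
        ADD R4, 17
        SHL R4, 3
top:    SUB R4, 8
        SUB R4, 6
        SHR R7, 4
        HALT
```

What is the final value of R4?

-23

R7=29
R4=-1
R4=(-1)^8=-9
CMP R4, 6  (cmp -9,6)
JNZ top: taken
R4=(-9)-8=-17
R4=(-17)-6=-23
R7=29>>4=1
halt.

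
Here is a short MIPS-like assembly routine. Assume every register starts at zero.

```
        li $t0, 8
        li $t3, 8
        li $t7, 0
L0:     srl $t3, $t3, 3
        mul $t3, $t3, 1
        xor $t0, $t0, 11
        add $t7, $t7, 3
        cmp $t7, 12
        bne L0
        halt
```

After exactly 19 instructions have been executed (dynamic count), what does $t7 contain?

li $t0, 8 → $t0=8
li $t3, 8 → $t3=8
li $t7, 0 → $t7=0
srl $t3, $t3, 3 → $t3=8>>3=1
mul $t3, $t3, 1 → $t3=1*1=1
xor $t0, $t0, 11 → $t0=8^11=3
add $t7, $t7, 3 → $t7=0+3=3
cmp $t7, 12  (cmp 3,12)
bne L0: taken
srl $t3, $t3, 3 → $t3=1>>3=0
mul $t3, $t3, 1 → $t3=0*1=0
xor $t0, $t0, 11 → $t0=3^11=8
add $t7, $t7, 3 → $t7=3+3=6
cmp $t7, 12  (cmp 6,12)
bne L0: taken
srl $t3, $t3, 3 → $t3=0>>3=0
mul $t3, $t3, 1 → $t3=0*1=0
xor $t0, $t0, 11 → $t0=8^11=3
add $t7, $t7, 3 → $t7=6+3=9
After step 19: $t7 = 9.

9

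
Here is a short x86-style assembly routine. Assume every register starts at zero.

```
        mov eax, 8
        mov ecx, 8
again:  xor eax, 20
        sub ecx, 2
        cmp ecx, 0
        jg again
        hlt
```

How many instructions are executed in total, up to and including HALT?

eax=8
ecx=8
eax=8^20=28
ecx=8-2=6
cmp ecx, 0  (cmp 6,0)
jg again: taken
eax=28^20=8
ecx=6-2=4
cmp ecx, 0  (cmp 4,0)
jg again: taken
eax=8^20=28
ecx=4-2=2
cmp ecx, 0  (cmp 2,0)
jg again: taken
eax=28^20=8
ecx=2-2=0
cmp ecx, 0  (cmp 0,0)
jg again: not taken
halt.
Total executed instructions: 19.

19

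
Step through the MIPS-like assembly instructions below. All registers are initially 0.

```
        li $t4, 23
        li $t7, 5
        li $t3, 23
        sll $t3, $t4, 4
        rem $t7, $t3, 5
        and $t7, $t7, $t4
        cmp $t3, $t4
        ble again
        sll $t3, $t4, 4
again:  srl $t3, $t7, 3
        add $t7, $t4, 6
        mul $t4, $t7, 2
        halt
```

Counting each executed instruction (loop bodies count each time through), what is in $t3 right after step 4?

after li $t4, 23: $t4=23
after li $t7, 5: $t7=5
after li $t3, 23: $t3=23
after sll $t3, $t4, 4: $t3=23<<4=368
After step 4: $t3 = 368.

368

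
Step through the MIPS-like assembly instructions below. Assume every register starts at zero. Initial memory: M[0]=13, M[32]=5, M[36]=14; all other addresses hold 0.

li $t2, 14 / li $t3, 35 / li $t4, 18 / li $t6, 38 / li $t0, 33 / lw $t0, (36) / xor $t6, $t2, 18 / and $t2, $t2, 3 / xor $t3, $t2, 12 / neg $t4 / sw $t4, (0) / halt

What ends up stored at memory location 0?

-18

$t2=14
$t3=35
$t4=18
$t6=38
$t0=33
$t0=M[36]=14
$t6=14^18=28
$t2=14&3=2
$t3=2^12=14
$t4=-(18)=-18
sw $t4, (0) → M[0]=-18
halt.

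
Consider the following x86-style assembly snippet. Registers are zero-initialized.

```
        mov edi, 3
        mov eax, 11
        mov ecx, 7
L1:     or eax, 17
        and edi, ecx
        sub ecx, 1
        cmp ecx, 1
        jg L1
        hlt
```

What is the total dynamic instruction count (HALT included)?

after mov edi, 3: edi=3
after mov eax, 11: eax=11
after mov ecx, 7: ecx=7
after or eax, 17: eax=11|17=27
after and edi, ecx: edi=3&7=3
after sub ecx, 1: ecx=7-1=6
cmp ecx, 1  (cmp 6,1)
jg L1: taken
after or eax, 17: eax=27|17=27
after and edi, ecx: edi=3&6=2
after sub ecx, 1: ecx=6-1=5
cmp ecx, 1  (cmp 5,1)
jg L1: taken
after or eax, 17: eax=27|17=27
after and edi, ecx: edi=2&5=0
after sub ecx, 1: ecx=5-1=4
cmp ecx, 1  (cmp 4,1)
jg L1: taken
after or eax, 17: eax=27|17=27
after and edi, ecx: edi=0&4=0
after sub ecx, 1: ecx=4-1=3
cmp ecx, 1  (cmp 3,1)
jg L1: taken
after or eax, 17: eax=27|17=27
after and edi, ecx: edi=0&3=0
after sub ecx, 1: ecx=3-1=2
cmp ecx, 1  (cmp 2,1)
jg L1: taken
after or eax, 17: eax=27|17=27
after and edi, ecx: edi=0&2=0
after sub ecx, 1: ecx=2-1=1
cmp ecx, 1  (cmp 1,1)
jg L1: not taken
halt.
Total executed instructions: 34.

34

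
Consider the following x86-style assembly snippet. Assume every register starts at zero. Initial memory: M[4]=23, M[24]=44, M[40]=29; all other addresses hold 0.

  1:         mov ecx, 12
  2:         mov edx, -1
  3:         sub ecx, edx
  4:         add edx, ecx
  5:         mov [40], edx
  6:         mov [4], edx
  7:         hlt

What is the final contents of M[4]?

12

ecx=12
edx=-1
ecx=12-(-1)=13
edx=(-1)+13=12
mov [40], edx → M[40]=12
mov [4], edx → M[4]=12
halt.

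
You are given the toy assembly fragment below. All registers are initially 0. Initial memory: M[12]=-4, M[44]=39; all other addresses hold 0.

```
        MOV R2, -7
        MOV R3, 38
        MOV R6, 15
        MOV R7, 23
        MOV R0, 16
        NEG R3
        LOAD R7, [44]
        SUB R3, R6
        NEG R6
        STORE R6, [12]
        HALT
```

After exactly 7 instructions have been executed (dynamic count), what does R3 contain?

-38

R2=-7
R3=38
R6=15
R7=23
R0=16
R3=-(38)=-38
R7=M[44]=39
After step 7: R3 = -38.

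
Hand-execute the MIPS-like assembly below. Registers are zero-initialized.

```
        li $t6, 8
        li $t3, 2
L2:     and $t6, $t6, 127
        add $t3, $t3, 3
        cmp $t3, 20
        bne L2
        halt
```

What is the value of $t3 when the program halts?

20

li $t6, 8 → $t6=8
li $t3, 2 → $t3=2
and $t6, $t6, 127 → $t6=8&127=8
add $t3, $t3, 3 → $t3=2+3=5
cmp $t3, 20  (cmp 5,20)
bne L2: taken
and $t6, $t6, 127 → $t6=8&127=8
add $t3, $t3, 3 → $t3=5+3=8
cmp $t3, 20  (cmp 8,20)
bne L2: taken
and $t6, $t6, 127 → $t6=8&127=8
add $t3, $t3, 3 → $t3=8+3=11
cmp $t3, 20  (cmp 11,20)
bne L2: taken
and $t6, $t6, 127 → $t6=8&127=8
add $t3, $t3, 3 → $t3=11+3=14
cmp $t3, 20  (cmp 14,20)
bne L2: taken
and $t6, $t6, 127 → $t6=8&127=8
add $t3, $t3, 3 → $t3=14+3=17
cmp $t3, 20  (cmp 17,20)
bne L2: taken
and $t6, $t6, 127 → $t6=8&127=8
add $t3, $t3, 3 → $t3=17+3=20
cmp $t3, 20  (cmp 20,20)
bne L2: not taken
halt.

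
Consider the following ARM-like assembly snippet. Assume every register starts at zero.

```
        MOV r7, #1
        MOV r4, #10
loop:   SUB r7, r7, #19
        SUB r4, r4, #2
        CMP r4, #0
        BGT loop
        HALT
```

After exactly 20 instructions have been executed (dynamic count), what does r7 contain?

-94

after MOV r7, #1: r7=1
after MOV r4, #10: r4=10
after SUB r7, r7, #19: r7=1-19=-18
after SUB r4, r4, #2: r4=10-2=8
CMP r4, #0  (cmp 8,0)
BGT loop: taken
after SUB r7, r7, #19: r7=(-18)-19=-37
after SUB r4, r4, #2: r4=8-2=6
CMP r4, #0  (cmp 6,0)
BGT loop: taken
after SUB r7, r7, #19: r7=(-37)-19=-56
after SUB r4, r4, #2: r4=6-2=4
CMP r4, #0  (cmp 4,0)
BGT loop: taken
after SUB r7, r7, #19: r7=(-56)-19=-75
after SUB r4, r4, #2: r4=4-2=2
CMP r4, #0  (cmp 2,0)
BGT loop: taken
after SUB r7, r7, #19: r7=(-75)-19=-94
after SUB r4, r4, #2: r4=2-2=0
After step 20: r7 = -94.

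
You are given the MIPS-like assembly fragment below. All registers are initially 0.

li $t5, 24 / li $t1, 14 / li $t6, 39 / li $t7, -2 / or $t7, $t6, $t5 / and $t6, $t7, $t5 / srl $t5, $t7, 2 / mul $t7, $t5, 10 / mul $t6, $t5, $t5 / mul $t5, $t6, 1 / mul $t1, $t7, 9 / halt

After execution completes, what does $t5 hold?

225

after li $t5, 24: $t5=24
after li $t1, 14: $t1=14
after li $t6, 39: $t6=39
after li $t7, -2: $t7=-2
after or $t7, $t6, $t5: $t7=39|24=63
after and $t6, $t7, $t5: $t6=63&24=24
after srl $t5, $t7, 2: $t5=63>>2=15
after mul $t7, $t5, 10: $t7=15*10=150
after mul $t6, $t5, $t5: $t6=15*15=225
after mul $t5, $t6, 1: $t5=225*1=225
after mul $t1, $t7, 9: $t1=150*9=1350
halt.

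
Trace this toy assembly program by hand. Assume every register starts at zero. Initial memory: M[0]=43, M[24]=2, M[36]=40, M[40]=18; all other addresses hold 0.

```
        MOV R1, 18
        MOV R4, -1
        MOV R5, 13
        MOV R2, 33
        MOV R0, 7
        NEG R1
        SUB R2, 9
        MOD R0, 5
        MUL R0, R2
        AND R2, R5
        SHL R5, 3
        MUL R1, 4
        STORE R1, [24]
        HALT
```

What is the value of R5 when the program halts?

after MOV R1, 18: R1=18
after MOV R4, -1: R4=-1
after MOV R5, 13: R5=13
after MOV R2, 33: R2=33
after MOV R0, 7: R0=7
after NEG R1: R1=-(18)=-18
after SUB R2, 9: R2=33-9=24
after MOD R0, 5: R0=7%5=2
after MUL R0, R2: R0=2*24=48
after AND R2, R5: R2=24&13=8
after SHL R5, 3: R5=13<<3=104
after MUL R1, 4: R1=(-18)*4=-72
STORE R1, [24] → M[24]=-72
halt.

104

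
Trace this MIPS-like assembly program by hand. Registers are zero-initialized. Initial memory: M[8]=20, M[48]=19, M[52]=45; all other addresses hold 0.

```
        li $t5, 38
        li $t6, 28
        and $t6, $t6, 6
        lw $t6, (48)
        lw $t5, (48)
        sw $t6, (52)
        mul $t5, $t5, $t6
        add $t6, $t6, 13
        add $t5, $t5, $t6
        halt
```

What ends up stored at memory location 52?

after li $t5, 38: $t5=38
after li $t6, 28: $t6=28
after and $t6, $t6, 6: $t6=28&6=4
after lw $t6, (48): $t6=M[48]=19
after lw $t5, (48): $t5=M[48]=19
sw $t6, (52) → M[52]=19
after mul $t5, $t5, $t6: $t5=19*19=361
after add $t6, $t6, 13: $t6=19+13=32
after add $t5, $t5, $t6: $t5=361+32=393
halt.

19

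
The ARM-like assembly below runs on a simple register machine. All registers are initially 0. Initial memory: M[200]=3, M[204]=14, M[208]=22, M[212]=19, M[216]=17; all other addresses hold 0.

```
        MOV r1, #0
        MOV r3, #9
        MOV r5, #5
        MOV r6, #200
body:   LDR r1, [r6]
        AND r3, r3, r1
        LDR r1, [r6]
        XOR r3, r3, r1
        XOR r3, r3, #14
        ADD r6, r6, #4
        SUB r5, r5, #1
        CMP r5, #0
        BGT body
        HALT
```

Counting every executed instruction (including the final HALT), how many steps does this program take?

r1=0
r3=9
r5=5
r6=200
r1=M[200]=3
r3=9&3=1
r1=M[200]=3
r3=1^3=2
r3=2^14=12
r6=200+4=204
r5=5-1=4
CMP r5, #0  (cmp 4,0)
BGT body: taken
r1=M[204]=14
r3=12&14=12
r1=M[204]=14
r3=12^14=2
r3=2^14=12
r6=204+4=208
r5=4-1=3
CMP r5, #0  (cmp 3,0)
BGT body: taken
r1=M[208]=22
r3=12&22=4
r1=M[208]=22
r3=4^22=18
r3=18^14=28
r6=208+4=212
r5=3-1=2
CMP r5, #0  (cmp 2,0)
BGT body: taken
r1=M[212]=19
r3=28&19=16
r1=M[212]=19
r3=16^19=3
r3=3^14=13
r6=212+4=216
r5=2-1=1
CMP r5, #0  (cmp 1,0)
BGT body: taken
r1=M[216]=17
r3=13&17=1
r1=M[216]=17
r3=1^17=16
r3=16^14=30
r6=216+4=220
r5=1-1=0
CMP r5, #0  (cmp 0,0)
BGT body: not taken
halt.
Total executed instructions: 50.

50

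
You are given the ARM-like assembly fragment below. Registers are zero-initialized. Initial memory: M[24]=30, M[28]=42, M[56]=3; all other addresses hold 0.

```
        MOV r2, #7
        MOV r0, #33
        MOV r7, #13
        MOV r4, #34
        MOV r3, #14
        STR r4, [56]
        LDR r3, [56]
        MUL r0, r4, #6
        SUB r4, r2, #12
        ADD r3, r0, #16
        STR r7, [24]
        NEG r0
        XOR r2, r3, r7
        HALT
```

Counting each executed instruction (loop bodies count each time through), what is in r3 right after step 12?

220

after MOV r2, #7: r2=7
after MOV r0, #33: r0=33
after MOV r7, #13: r7=13
after MOV r4, #34: r4=34
after MOV r3, #14: r3=14
STR r4, [56] → M[56]=34
after LDR r3, [56]: r3=M[56]=34
after MUL r0, r4, #6: r0=34*6=204
after SUB r4, r2, #12: r4=7-12=-5
after ADD r3, r0, #16: r3=204+16=220
STR r7, [24] → M[24]=13
after NEG r0: r0=-(204)=-204
After step 12: r3 = 220.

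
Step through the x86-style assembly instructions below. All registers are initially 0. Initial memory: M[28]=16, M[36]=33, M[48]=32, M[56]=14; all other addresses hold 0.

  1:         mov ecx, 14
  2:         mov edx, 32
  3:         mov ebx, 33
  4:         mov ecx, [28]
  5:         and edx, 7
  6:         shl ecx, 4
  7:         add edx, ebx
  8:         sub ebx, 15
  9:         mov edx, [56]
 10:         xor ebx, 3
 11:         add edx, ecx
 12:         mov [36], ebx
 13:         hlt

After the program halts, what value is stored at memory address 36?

17

ecx=14
edx=32
ebx=33
ecx=M[28]=16
edx=32&7=0
ecx=16<<4=256
edx=0+33=33
ebx=33-15=18
edx=M[56]=14
ebx=18^3=17
edx=14+256=270
mov [36], ebx → M[36]=17
halt.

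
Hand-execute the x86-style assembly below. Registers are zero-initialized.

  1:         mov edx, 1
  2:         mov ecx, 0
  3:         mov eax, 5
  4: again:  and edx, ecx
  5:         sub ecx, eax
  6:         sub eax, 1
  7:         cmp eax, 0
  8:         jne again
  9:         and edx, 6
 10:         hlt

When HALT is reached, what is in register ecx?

-15

edx=1
ecx=0
eax=5
edx=1&0=0
ecx=0-5=-5
eax=5-1=4
cmp eax, 0  (cmp 4,0)
jne again: taken
edx=0&(-5)=0
ecx=(-5)-4=-9
eax=4-1=3
cmp eax, 0  (cmp 3,0)
jne again: taken
edx=0&(-9)=0
ecx=(-9)-3=-12
eax=3-1=2
cmp eax, 0  (cmp 2,0)
jne again: taken
edx=0&(-12)=0
ecx=(-12)-2=-14
eax=2-1=1
cmp eax, 0  (cmp 1,0)
jne again: taken
edx=0&(-14)=0
ecx=(-14)-1=-15
eax=1-1=0
cmp eax, 0  (cmp 0,0)
jne again: not taken
edx=0&6=0
halt.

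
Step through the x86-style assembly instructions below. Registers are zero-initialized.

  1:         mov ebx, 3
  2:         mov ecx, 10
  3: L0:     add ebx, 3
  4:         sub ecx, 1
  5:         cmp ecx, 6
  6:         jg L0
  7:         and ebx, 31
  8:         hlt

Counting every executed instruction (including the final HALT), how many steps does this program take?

20

mov ebx, 3 → ebx=3
mov ecx, 10 → ecx=10
add ebx, 3 → ebx=3+3=6
sub ecx, 1 → ecx=10-1=9
cmp ecx, 6  (cmp 9,6)
jg L0: taken
add ebx, 3 → ebx=6+3=9
sub ecx, 1 → ecx=9-1=8
cmp ecx, 6  (cmp 8,6)
jg L0: taken
add ebx, 3 → ebx=9+3=12
sub ecx, 1 → ecx=8-1=7
cmp ecx, 6  (cmp 7,6)
jg L0: taken
add ebx, 3 → ebx=12+3=15
sub ecx, 1 → ecx=7-1=6
cmp ecx, 6  (cmp 6,6)
jg L0: not taken
and ebx, 31 → ebx=15&31=15
halt.
Total executed instructions: 20.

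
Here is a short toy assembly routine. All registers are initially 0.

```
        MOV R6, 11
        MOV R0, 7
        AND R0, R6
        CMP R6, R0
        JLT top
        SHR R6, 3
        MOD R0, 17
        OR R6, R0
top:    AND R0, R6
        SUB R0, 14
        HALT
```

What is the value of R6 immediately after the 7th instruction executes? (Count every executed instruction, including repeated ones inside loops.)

1

MOV R6, 11 → R6=11
MOV R0, 7 → R0=7
AND R0, R6 → R0=7&11=3
CMP R6, R0  (cmp 11,3)
JLT top: not taken
SHR R6, 3 → R6=11>>3=1
MOD R0, 17 → R0=3%17=3
After step 7: R6 = 1.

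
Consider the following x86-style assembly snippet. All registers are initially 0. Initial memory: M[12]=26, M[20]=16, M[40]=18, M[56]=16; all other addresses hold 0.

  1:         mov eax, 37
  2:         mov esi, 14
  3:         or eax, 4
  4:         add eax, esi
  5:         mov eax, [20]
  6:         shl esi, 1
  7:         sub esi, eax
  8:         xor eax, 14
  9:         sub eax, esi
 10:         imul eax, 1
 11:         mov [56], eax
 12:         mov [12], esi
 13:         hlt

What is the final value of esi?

eax=37
esi=14
eax=37|4=37
eax=37+14=51
eax=M[20]=16
esi=14<<1=28
esi=28-16=12
eax=16^14=30
eax=30-12=18
eax=18*1=18
mov [56], eax → M[56]=18
mov [12], esi → M[12]=12
halt.

12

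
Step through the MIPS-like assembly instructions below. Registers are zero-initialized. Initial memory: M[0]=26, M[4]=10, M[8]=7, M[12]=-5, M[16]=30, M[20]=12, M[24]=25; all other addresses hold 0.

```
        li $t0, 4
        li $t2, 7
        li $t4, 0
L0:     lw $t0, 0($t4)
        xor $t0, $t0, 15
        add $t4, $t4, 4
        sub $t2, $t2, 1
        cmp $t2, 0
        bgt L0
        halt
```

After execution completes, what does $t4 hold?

28

$t0=4
$t2=7
$t4=0
$t0=M[0]=26
$t0=26^15=21
$t4=0+4=4
$t2=7-1=6
cmp $t2, 0  (cmp 6,0)
bgt L0: taken
$t0=M[4]=10
$t0=10^15=5
$t4=4+4=8
$t2=6-1=5
cmp $t2, 0  (cmp 5,0)
bgt L0: taken
$t0=M[8]=7
$t0=7^15=8
$t4=8+4=12
$t2=5-1=4
cmp $t2, 0  (cmp 4,0)
bgt L0: taken
$t0=M[12]=-5
$t0=(-5)^15=-12
$t4=12+4=16
$t2=4-1=3
cmp $t2, 0  (cmp 3,0)
bgt L0: taken
$t0=M[16]=30
$t0=30^15=17
$t4=16+4=20
$t2=3-1=2
cmp $t2, 0  (cmp 2,0)
bgt L0: taken
$t0=M[20]=12
$t0=12^15=3
$t4=20+4=24
$t2=2-1=1
cmp $t2, 0  (cmp 1,0)
bgt L0: taken
$t0=M[24]=25
$t0=25^15=22
$t4=24+4=28
$t2=1-1=0
cmp $t2, 0  (cmp 0,0)
bgt L0: not taken
halt.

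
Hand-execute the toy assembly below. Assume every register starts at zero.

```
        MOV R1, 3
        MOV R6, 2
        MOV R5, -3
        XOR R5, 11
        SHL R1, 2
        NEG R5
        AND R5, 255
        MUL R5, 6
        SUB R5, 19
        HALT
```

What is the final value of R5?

after MOV R1, 3: R1=3
after MOV R6, 2: R6=2
after MOV R5, -3: R5=-3
after XOR R5, 11: R5=(-3)^11=-10
after SHL R1, 2: R1=3<<2=12
after NEG R5: R5=-(-10)=10
after AND R5, 255: R5=10&255=10
after MUL R5, 6: R5=10*6=60
after SUB R5, 19: R5=60-19=41
halt.

41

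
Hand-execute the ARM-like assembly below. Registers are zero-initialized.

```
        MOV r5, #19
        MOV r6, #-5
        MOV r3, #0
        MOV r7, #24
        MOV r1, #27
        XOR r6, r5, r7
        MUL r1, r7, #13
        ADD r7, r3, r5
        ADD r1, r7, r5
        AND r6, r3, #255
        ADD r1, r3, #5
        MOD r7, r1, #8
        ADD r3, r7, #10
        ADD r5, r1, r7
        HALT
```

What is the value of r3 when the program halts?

15

after MOV r5, #19: r5=19
after MOV r6, #-5: r6=-5
after MOV r3, #0: r3=0
after MOV r7, #24: r7=24
after MOV r1, #27: r1=27
after XOR r6, r5, r7: r6=19^24=11
after MUL r1, r7, #13: r1=24*13=312
after ADD r7, r3, r5: r7=0+19=19
after ADD r1, r7, r5: r1=19+19=38
after AND r6, r3, #255: r6=0&255=0
after ADD r1, r3, #5: r1=0+5=5
after MOD r7, r1, #8: r7=5%8=5
after ADD r3, r7, #10: r3=5+10=15
after ADD r5, r1, r7: r5=5+5=10
halt.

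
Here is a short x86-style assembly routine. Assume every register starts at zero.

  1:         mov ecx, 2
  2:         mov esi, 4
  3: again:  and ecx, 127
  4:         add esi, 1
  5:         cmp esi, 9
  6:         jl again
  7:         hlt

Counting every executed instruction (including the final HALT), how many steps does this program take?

23

mov ecx, 2 → ecx=2
mov esi, 4 → esi=4
and ecx, 127 → ecx=2&127=2
add esi, 1 → esi=4+1=5
cmp esi, 9  (cmp 5,9)
jl again: taken
and ecx, 127 → ecx=2&127=2
add esi, 1 → esi=5+1=6
cmp esi, 9  (cmp 6,9)
jl again: taken
and ecx, 127 → ecx=2&127=2
add esi, 1 → esi=6+1=7
cmp esi, 9  (cmp 7,9)
jl again: taken
and ecx, 127 → ecx=2&127=2
add esi, 1 → esi=7+1=8
cmp esi, 9  (cmp 8,9)
jl again: taken
and ecx, 127 → ecx=2&127=2
add esi, 1 → esi=8+1=9
cmp esi, 9  (cmp 9,9)
jl again: not taken
halt.
Total executed instructions: 23.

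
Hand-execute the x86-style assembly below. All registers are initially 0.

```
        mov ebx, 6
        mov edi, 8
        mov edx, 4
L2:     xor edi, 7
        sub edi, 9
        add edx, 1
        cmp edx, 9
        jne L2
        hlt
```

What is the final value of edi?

mov ebx, 6 → ebx=6
mov edi, 8 → edi=8
mov edx, 4 → edx=4
xor edi, 7 → edi=8^7=15
sub edi, 9 → edi=15-9=6
add edx, 1 → edx=4+1=5
cmp edx, 9  (cmp 5,9)
jne L2: taken
xor edi, 7 → edi=6^7=1
sub edi, 9 → edi=1-9=-8
add edx, 1 → edx=5+1=6
cmp edx, 9  (cmp 6,9)
jne L2: taken
xor edi, 7 → edi=(-8)^7=-1
sub edi, 9 → edi=(-1)-9=-10
add edx, 1 → edx=6+1=7
cmp edx, 9  (cmp 7,9)
jne L2: taken
xor edi, 7 → edi=(-10)^7=-15
sub edi, 9 → edi=(-15)-9=-24
add edx, 1 → edx=7+1=8
cmp edx, 9  (cmp 8,9)
jne L2: taken
xor edi, 7 → edi=(-24)^7=-17
sub edi, 9 → edi=(-17)-9=-26
add edx, 1 → edx=8+1=9
cmp edx, 9  (cmp 9,9)
jne L2: not taken
halt.

-26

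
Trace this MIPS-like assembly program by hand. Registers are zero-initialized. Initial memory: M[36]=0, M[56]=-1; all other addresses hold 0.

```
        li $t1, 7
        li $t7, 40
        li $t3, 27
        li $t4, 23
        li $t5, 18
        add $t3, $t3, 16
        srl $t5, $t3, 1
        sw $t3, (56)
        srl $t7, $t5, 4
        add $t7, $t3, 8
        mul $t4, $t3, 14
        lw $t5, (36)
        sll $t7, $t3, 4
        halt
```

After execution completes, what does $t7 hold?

after li $t1, 7: $t1=7
after li $t7, 40: $t7=40
after li $t3, 27: $t3=27
after li $t4, 23: $t4=23
after li $t5, 18: $t5=18
after add $t3, $t3, 16: $t3=27+16=43
after srl $t5, $t3, 1: $t5=43>>1=21
sw $t3, (56) → M[56]=43
after srl $t7, $t5, 4: $t7=21>>4=1
after add $t7, $t3, 8: $t7=43+8=51
after mul $t4, $t3, 14: $t4=43*14=602
after lw $t5, (36): $t5=M[36]=0
after sll $t7, $t3, 4: $t7=43<<4=688
halt.

688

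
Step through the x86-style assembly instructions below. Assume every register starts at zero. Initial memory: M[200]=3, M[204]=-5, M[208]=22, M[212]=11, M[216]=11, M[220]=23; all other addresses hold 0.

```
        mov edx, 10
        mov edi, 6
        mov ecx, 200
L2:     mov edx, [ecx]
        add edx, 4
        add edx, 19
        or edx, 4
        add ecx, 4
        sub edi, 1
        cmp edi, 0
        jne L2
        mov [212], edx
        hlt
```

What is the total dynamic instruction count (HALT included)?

after mov edx, 10: edx=10
after mov edi, 6: edi=6
after mov ecx, 200: ecx=200
after mov edx, [ecx]: edx=M[200]=3
after add edx, 4: edx=3+4=7
after add edx, 19: edx=7+19=26
after or edx, 4: edx=26|4=30
after add ecx, 4: ecx=200+4=204
after sub edi, 1: edi=6-1=5
cmp edi, 0  (cmp 5,0)
jne L2: taken
after mov edx, [ecx]: edx=M[204]=-5
after add edx, 4: edx=(-5)+4=-1
after add edx, 19: edx=(-1)+19=18
after or edx, 4: edx=18|4=22
after add ecx, 4: ecx=204+4=208
after sub edi, 1: edi=5-1=4
cmp edi, 0  (cmp 4,0)
jne L2: taken
after mov edx, [ecx]: edx=M[208]=22
after add edx, 4: edx=22+4=26
after add edx, 19: edx=26+19=45
after or edx, 4: edx=45|4=45
after add ecx, 4: ecx=208+4=212
after sub edi, 1: edi=4-1=3
cmp edi, 0  (cmp 3,0)
jne L2: taken
after mov edx, [ecx]: edx=M[212]=11
after add edx, 4: edx=11+4=15
after add edx, 19: edx=15+19=34
after or edx, 4: edx=34|4=38
after add ecx, 4: ecx=212+4=216
after sub edi, 1: edi=3-1=2
cmp edi, 0  (cmp 2,0)
jne L2: taken
after mov edx, [ecx]: edx=M[216]=11
after add edx, 4: edx=11+4=15
after add edx, 19: edx=15+19=34
after or edx, 4: edx=34|4=38
after add ecx, 4: ecx=216+4=220
after sub edi, 1: edi=2-1=1
cmp edi, 0  (cmp 1,0)
jne L2: taken
after mov edx, [ecx]: edx=M[220]=23
after add edx, 4: edx=23+4=27
after add edx, 19: edx=27+19=46
after or edx, 4: edx=46|4=46
after add ecx, 4: ecx=220+4=224
after sub edi, 1: edi=1-1=0
cmp edi, 0  (cmp 0,0)
jne L2: not taken
mov [212], edx → M[212]=46
halt.
Total executed instructions: 53.

53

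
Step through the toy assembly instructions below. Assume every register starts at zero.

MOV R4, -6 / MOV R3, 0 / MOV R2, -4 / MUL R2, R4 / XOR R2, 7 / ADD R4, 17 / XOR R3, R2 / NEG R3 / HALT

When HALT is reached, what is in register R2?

MOV R4, -6 → R4=-6
MOV R3, 0 → R3=0
MOV R2, -4 → R2=-4
MUL R2, R4 → R2=(-4)*(-6)=24
XOR R2, 7 → R2=24^7=31
ADD R4, 17 → R4=(-6)+17=11
XOR R3, R2 → R3=0^31=31
NEG R3 → R3=-(31)=-31
halt.

31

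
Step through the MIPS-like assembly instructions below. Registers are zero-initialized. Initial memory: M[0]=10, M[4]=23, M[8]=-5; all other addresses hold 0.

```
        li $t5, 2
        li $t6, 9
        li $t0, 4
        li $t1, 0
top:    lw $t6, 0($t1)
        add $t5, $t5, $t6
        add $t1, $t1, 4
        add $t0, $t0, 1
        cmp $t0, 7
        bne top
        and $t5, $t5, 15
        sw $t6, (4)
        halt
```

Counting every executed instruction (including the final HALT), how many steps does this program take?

after li $t5, 2: $t5=2
after li $t6, 9: $t6=9
after li $t0, 4: $t0=4
after li $t1, 0: $t1=0
after lw $t6, 0($t1): $t6=M[0]=10
after add $t5, $t5, $t6: $t5=2+10=12
after add $t1, $t1, 4: $t1=0+4=4
after add $t0, $t0, 1: $t0=4+1=5
cmp $t0, 7  (cmp 5,7)
bne top: taken
after lw $t6, 0($t1): $t6=M[4]=23
after add $t5, $t5, $t6: $t5=12+23=35
after add $t1, $t1, 4: $t1=4+4=8
after add $t0, $t0, 1: $t0=5+1=6
cmp $t0, 7  (cmp 6,7)
bne top: taken
after lw $t6, 0($t1): $t6=M[8]=-5
after add $t5, $t5, $t6: $t5=35+(-5)=30
after add $t1, $t1, 4: $t1=8+4=12
after add $t0, $t0, 1: $t0=6+1=7
cmp $t0, 7  (cmp 7,7)
bne top: not taken
after and $t5, $t5, 15: $t5=30&15=14
sw $t6, (4) → M[4]=-5
halt.
Total executed instructions: 25.

25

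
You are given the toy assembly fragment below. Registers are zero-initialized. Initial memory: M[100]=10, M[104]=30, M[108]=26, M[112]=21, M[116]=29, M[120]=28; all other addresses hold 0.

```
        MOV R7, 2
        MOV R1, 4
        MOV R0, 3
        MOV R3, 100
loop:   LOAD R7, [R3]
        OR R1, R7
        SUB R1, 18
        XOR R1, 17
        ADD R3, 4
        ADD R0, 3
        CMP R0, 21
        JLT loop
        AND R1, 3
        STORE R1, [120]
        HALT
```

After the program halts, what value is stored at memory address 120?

3

MOV R7, 2 → R7=2
MOV R1, 4 → R1=4
MOV R0, 3 → R0=3
MOV R3, 100 → R3=100
LOAD R7, [R3] → R7=M[100]=10
OR R1, R7 → R1=4|10=14
SUB R1, 18 → R1=14-18=-4
XOR R1, 17 → R1=(-4)^17=-19
ADD R3, 4 → R3=100+4=104
ADD R0, 3 → R0=3+3=6
CMP R0, 21  (cmp 6,21)
JLT loop: taken
LOAD R7, [R3] → R7=M[104]=30
OR R1, R7 → R1=(-19)|30=-1
SUB R1, 18 → R1=(-1)-18=-19
XOR R1, 17 → R1=(-19)^17=-4
ADD R3, 4 → R3=104+4=108
ADD R0, 3 → R0=6+3=9
CMP R0, 21  (cmp 9,21)
JLT loop: taken
LOAD R7, [R3] → R7=M[108]=26
OR R1, R7 → R1=(-4)|26=-2
SUB R1, 18 → R1=(-2)-18=-20
XOR R1, 17 → R1=(-20)^17=-3
ADD R3, 4 → R3=108+4=112
ADD R0, 3 → R0=9+3=12
CMP R0, 21  (cmp 12,21)
JLT loop: taken
LOAD R7, [R3] → R7=M[112]=21
OR R1, R7 → R1=(-3)|21=-3
SUB R1, 18 → R1=(-3)-18=-21
XOR R1, 17 → R1=(-21)^17=-6
ADD R3, 4 → R3=112+4=116
ADD R0, 3 → R0=12+3=15
CMP R0, 21  (cmp 15,21)
JLT loop: taken
LOAD R7, [R3] → R7=M[116]=29
OR R1, R7 → R1=(-6)|29=-1
SUB R1, 18 → R1=(-1)-18=-19
XOR R1, 17 → R1=(-19)^17=-4
ADD R3, 4 → R3=116+4=120
ADD R0, 3 → R0=15+3=18
CMP R0, 21  (cmp 18,21)
JLT loop: taken
LOAD R7, [R3] → R7=M[120]=28
OR R1, R7 → R1=(-4)|28=-4
SUB R1, 18 → R1=(-4)-18=-22
XOR R1, 17 → R1=(-22)^17=-5
ADD R3, 4 → R3=120+4=124
ADD R0, 3 → R0=18+3=21
CMP R0, 21  (cmp 21,21)
JLT loop: not taken
AND R1, 3 → R1=(-5)&3=3
STORE R1, [120] → M[120]=3
halt.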